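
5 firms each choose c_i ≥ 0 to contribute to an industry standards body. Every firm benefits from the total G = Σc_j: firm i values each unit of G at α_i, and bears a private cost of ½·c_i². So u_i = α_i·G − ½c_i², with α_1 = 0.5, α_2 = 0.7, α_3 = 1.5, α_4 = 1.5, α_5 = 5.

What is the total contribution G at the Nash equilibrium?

Firm i's FOC: ∂u_i/∂c_i = α_i − c_i = 0, so c_i* = α_i.
NE contributions = (0.5, 0.7, 1.5, 1.5, 5); G = 9.2.

9.2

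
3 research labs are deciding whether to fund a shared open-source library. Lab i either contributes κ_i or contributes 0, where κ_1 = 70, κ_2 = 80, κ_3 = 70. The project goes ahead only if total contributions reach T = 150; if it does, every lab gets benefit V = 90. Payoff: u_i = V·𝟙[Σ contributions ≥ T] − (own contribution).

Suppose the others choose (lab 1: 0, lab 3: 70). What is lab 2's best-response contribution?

80

Others' total = 70. Contributing 80 brings total to 150 ≥ 150: gain V − κ_2 = 10.
Best response: 80.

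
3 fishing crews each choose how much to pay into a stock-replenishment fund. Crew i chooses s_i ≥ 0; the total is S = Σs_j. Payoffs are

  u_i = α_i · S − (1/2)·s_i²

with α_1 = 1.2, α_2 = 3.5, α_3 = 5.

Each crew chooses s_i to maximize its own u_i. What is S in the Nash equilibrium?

9.7

Crew i's FOC: ∂u_i/∂s_i = α_i − s_i = 0, so s_i* = α_i.
NE contributions = (1.2, 3.5, 5); S = 9.7.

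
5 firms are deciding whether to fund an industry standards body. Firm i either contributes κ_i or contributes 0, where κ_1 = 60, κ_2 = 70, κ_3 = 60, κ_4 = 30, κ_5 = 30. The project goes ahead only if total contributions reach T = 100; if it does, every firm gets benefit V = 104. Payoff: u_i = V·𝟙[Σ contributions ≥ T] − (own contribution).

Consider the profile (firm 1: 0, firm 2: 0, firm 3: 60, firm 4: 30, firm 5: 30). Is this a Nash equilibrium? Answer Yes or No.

Yes

Total = 120 ≥ 100: provided.
Firm 1 (pledges 0, payoff 104): pledging 60 → total 180, payoff 44. No gain.
Firm 2 (pledges 0, payoff 104): pledging 70 → total 190, payoff 34. No gain.
Firm 3 (pledges 60, payoff 44): dropping to 0 → total 60, payoff 0. No gain.
Firm 4 (pledges 30, payoff 74): dropping to 0 → total 90, payoff 0. No gain.
Firm 5 (pledges 30, payoff 74): dropping to 0 → total 90, payoff 0. No gain.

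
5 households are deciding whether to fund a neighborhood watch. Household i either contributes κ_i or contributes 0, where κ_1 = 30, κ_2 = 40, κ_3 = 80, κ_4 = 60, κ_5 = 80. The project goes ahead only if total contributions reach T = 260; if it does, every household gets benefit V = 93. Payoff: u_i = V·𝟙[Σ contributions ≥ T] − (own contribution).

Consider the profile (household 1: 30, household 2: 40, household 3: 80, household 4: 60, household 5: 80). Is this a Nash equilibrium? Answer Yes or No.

Total = 290 ≥ 260: provided.
Household 1 (pledges 30, payoff 63): dropping to 0 → total 260, payoff 93. Profitable deviation.

No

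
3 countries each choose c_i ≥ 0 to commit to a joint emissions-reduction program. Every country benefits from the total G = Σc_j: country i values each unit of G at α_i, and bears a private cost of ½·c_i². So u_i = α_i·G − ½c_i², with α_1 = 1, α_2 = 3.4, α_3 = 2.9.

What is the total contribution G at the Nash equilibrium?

Country i's FOC: ∂u_i/∂c_i = α_i − c_i = 0, so c_i* = α_i.
NE contributions = (1, 3.4, 2.9); G = 7.3.

7.3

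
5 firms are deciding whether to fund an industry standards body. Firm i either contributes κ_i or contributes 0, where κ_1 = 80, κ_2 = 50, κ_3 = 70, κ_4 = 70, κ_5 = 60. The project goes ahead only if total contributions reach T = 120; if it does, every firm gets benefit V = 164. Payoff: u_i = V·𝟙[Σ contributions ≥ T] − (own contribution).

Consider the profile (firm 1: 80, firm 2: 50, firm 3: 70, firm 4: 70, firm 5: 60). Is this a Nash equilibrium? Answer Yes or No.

No

Total = 330 ≥ 120: provided.
Firm 1 (pledges 80, payoff 84): dropping to 0 → total 250, payoff 164. Profitable deviation.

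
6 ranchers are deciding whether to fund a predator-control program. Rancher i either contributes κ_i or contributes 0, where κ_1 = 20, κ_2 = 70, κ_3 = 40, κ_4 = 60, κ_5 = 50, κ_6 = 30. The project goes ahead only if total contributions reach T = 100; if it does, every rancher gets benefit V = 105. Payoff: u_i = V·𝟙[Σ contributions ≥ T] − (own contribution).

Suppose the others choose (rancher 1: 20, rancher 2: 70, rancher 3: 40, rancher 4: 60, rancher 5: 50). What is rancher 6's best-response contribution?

0

Others' total = 240 ≥ 100; contributing adds cost 30 for no extra benefit.
Best response: 0.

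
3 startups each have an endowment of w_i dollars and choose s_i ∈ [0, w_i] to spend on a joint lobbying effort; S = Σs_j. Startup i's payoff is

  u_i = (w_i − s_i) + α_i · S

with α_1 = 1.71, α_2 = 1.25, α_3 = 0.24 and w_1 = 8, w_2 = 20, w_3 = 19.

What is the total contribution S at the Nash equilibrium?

∂u_i/∂s_i = α_i − 1, so startup i contributes w_i if α_i > 1, else 0.
α_i > 1 for i ∈ {1, 2}; NE contributions (8, 20, 0), S = 28.

28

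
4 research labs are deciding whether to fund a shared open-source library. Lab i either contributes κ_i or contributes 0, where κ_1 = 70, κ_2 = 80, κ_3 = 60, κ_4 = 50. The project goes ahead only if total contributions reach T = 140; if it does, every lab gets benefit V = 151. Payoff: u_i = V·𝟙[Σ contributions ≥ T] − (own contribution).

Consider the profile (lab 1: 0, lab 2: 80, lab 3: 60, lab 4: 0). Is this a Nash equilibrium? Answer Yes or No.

Yes

Total = 140 ≥ 140: provided.
Lab 1 (pledges 0, payoff 151): pledging 70 → total 210, payoff 81. No gain.
Lab 2 (pledges 80, payoff 71): dropping to 0 → total 60, payoff 0. No gain.
Lab 3 (pledges 60, payoff 91): dropping to 0 → total 80, payoff 0. No gain.
Lab 4 (pledges 0, payoff 151): pledging 50 → total 190, payoff 101. No gain.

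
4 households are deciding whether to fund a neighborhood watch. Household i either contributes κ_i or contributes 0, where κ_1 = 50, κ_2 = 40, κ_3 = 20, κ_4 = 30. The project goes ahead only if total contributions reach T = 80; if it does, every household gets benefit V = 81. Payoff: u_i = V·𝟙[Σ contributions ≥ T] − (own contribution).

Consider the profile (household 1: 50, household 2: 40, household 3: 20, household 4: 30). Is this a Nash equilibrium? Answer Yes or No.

No

Total = 140 ≥ 80: provided.
Household 1 (pledges 50, payoff 31): dropping to 0 → total 90, payoff 81. Profitable deviation.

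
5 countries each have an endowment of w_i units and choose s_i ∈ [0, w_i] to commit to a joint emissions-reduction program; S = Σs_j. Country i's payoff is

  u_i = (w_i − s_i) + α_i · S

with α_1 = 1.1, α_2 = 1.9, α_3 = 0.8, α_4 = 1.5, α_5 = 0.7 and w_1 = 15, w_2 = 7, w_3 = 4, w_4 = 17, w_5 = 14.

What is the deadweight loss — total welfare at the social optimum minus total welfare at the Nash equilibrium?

90

∂u_i/∂s_i = α_i − 1, so country i contributes w_i if α_i > 1, else 0.
α_i > 1 for i ∈ {1, 2, 4}; NE contributions (15, 7, 0, 17, 0), S = 39.
W^NE = Σw_i − S^NE + (Σα_i)·S^NE = 57 + 5·39 = 252.
Planner: ∂(Σu_j)/∂s_i = Σα_j − 1 = 5 > 0, so everyone contributes w_i; S^SO = 57, W^SO = 57 + 5·57 = 342.
Deadweight loss = 90.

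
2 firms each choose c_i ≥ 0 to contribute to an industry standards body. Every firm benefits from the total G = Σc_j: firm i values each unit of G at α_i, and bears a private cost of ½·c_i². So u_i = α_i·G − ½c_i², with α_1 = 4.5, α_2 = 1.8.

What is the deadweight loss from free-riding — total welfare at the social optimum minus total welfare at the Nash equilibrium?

Firm i's FOC: ∂u_i/∂c_i = α_i − c_i = 0, so c_i* = α_i.
NE contributions = (4.5, 1.8); G = 6.3.
W^NE = (Σα)·G − ½Σα_i² = 6.3² − ½·23.49 = 27.945.
Planner sets c_i = Σα_j = 6.3 for every i, so G^SO = 2·6.3 = 12.6.
W^SO = (Σα)·G^SO − ½·2·(Σα)² = (2/2)·6.3² = 39.69.
Deadweight loss = W^SO − W^NE = 11.745.

11.745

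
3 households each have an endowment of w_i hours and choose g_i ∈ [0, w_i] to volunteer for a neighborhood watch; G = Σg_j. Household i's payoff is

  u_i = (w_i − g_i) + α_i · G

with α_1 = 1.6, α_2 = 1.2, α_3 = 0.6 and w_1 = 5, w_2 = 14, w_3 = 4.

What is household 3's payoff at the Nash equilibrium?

15.4

∂u_i/∂g_i = α_i − 1, so household i contributes w_i if α_i > 1, else 0.
α_i > 1 for i ∈ {1, 2}; NE contributions (5, 14, 0), G = 19.
u_3 = (4 − 0) + 0.6·19 = 15.4.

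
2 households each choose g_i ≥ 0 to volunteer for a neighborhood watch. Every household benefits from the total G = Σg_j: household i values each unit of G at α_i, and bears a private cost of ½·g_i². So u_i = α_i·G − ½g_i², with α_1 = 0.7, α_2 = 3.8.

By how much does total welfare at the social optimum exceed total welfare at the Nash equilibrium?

Household i's FOC: ∂u_i/∂g_i = α_i − g_i = 0, so g_i* = α_i.
NE contributions = (0.7, 3.8); G = 4.5.
W^NE = (Σα)·G − ½Σα_i² = 4.5² − ½·14.93 = 12.785.
Planner sets g_i = Σα_j = 4.5 for every i, so G^SO = 2·4.5 = 9.
W^SO = (Σα)·G^SO − ½·2·(Σα)² = (2/2)·4.5² = 20.25.
Deadweight loss = W^SO − W^NE = 7.465.

7.465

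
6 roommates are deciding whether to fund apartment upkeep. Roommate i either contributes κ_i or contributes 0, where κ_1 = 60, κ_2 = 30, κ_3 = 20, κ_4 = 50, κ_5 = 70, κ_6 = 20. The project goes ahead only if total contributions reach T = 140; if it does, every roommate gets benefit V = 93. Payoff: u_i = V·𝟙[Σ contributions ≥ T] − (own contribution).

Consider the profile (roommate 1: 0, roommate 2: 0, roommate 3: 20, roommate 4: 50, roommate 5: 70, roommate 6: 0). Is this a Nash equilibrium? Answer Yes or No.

Yes

Total = 140 ≥ 140: provided.
Roommate 1 (pledges 0, payoff 93): pledging 60 → total 200, payoff 33. No gain.
Roommate 2 (pledges 0, payoff 93): pledging 30 → total 170, payoff 63. No gain.
Roommate 3 (pledges 20, payoff 73): dropping to 0 → total 120, payoff 0. No gain.
Roommate 4 (pledges 50, payoff 43): dropping to 0 → total 90, payoff 0. No gain.
Roommate 5 (pledges 70, payoff 23): dropping to 0 → total 70, payoff 0. No gain.
Roommate 6 (pledges 0, payoff 93): pledging 20 → total 160, payoff 73. No gain.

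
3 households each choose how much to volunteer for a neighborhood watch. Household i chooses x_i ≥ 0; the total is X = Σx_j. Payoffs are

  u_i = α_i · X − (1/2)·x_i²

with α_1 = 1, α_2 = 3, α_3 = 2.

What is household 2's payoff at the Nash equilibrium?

13.5

Household i's FOC: ∂u_i/∂x_i = α_i − x_i = 0, so x_i* = α_i.
NE contributions = (1, 3, 2); X = 6.
u_2 = α_2·X − ½·(x_2)² = 3·6 − ½·3² = 13.5.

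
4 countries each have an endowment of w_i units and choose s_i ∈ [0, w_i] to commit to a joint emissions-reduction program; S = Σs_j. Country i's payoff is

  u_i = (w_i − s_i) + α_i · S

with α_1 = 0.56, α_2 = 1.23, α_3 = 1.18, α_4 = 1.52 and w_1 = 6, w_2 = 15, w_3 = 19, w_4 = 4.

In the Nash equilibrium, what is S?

∂u_i/∂s_i = α_i − 1, so country i contributes w_i if α_i > 1, else 0.
α_i > 1 for i ∈ {2, 3, 4}; NE contributions (0, 15, 19, 4), S = 38.

38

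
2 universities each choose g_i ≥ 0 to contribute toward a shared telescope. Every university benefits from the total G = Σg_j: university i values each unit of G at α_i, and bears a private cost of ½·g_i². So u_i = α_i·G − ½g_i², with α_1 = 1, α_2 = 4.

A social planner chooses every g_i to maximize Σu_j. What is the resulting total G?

10

Planner FOC: ∂(Σu_j)/∂g_i = (Σα_j) − g_i = 0, so g_i^SO = Σα_j = 5 for every i; G^SO = 10.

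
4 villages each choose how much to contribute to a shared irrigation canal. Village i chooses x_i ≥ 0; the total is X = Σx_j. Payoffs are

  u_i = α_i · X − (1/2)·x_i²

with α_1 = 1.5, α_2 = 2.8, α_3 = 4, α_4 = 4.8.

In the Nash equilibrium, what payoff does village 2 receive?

32.76

Village i's FOC: ∂u_i/∂x_i = α_i − x_i = 0, so x_i* = α_i.
NE contributions = (1.5, 2.8, 4, 4.8); X = 13.1.
u_2 = α_2·X − ½·(x_2)² = 2.8·13.1 − ½·2.8² = 32.76.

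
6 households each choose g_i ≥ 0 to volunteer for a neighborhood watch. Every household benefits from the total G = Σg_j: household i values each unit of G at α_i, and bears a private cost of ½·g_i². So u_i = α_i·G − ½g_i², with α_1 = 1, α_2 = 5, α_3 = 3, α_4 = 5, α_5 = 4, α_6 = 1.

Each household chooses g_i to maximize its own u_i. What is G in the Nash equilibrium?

Household i's FOC: ∂u_i/∂g_i = α_i − g_i = 0, so g_i* = α_i.
NE contributions = (1, 5, 3, 5, 4, 1); G = 19.

19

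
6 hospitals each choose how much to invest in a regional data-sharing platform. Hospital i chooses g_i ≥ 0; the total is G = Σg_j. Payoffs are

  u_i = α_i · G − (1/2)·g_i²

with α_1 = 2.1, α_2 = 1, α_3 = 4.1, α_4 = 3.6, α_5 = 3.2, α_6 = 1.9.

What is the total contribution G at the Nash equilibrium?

Hospital i's FOC: ∂u_i/∂g_i = α_i − g_i = 0, so g_i* = α_i.
NE contributions = (2.1, 1, 4.1, 3.6, 3.2, 1.9); G = 15.9.

15.9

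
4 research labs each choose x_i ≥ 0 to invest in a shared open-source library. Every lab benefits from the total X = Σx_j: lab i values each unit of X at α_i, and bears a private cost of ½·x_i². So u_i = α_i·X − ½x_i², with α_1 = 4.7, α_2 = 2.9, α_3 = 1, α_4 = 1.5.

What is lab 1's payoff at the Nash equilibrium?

36.425

Lab i's FOC: ∂u_i/∂x_i = α_i − x_i = 0, so x_i* = α_i.
NE contributions = (4.7, 2.9, 1, 1.5); X = 10.1.
u_1 = α_1·X − ½·(x_1)² = 4.7·10.1 − ½·4.7² = 36.425.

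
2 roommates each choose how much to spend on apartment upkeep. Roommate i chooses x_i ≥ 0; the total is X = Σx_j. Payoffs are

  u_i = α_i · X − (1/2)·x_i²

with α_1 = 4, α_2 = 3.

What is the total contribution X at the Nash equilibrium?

7

Roommate i's FOC: ∂u_i/∂x_i = α_i − x_i = 0, so x_i* = α_i.
NE contributions = (4, 3); X = 7.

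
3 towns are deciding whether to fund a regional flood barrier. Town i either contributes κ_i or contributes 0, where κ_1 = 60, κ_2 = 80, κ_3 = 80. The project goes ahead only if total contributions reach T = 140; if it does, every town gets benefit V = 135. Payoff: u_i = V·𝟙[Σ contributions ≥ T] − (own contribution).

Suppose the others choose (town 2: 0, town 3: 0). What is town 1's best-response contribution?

0

Others' total = 0. Even contributing 60 gives 60 < 140: no benefit either way.
Best response: 0.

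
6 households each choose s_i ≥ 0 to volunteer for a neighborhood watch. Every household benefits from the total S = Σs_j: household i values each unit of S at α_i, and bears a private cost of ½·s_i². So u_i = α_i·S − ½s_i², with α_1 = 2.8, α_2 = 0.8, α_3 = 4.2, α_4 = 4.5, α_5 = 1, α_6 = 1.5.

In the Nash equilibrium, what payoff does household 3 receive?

53.34

Household i's FOC: ∂u_i/∂s_i = α_i − s_i = 0, so s_i* = α_i.
NE contributions = (2.8, 0.8, 4.2, 4.5, 1, 1.5); S = 14.8.
u_3 = α_3·S − ½·(s_3)² = 4.2·14.8 − ½·4.2² = 53.34.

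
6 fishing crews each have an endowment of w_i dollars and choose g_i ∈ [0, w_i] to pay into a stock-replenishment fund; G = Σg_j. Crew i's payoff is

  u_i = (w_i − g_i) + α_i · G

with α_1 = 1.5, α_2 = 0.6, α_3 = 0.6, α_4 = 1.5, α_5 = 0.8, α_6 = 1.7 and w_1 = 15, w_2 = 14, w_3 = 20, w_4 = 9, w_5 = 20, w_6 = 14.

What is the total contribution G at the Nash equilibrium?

∂u_i/∂g_i = α_i − 1, so crew i contributes w_i if α_i > 1, else 0.
α_i > 1 for i ∈ {1, 4, 6}; NE contributions (15, 0, 0, 9, 0, 14), G = 38.

38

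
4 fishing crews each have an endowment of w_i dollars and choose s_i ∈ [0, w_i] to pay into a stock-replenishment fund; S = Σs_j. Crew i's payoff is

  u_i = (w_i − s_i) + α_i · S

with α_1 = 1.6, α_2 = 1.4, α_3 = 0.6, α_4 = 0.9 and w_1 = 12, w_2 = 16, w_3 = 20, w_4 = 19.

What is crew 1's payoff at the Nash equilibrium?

∂u_i/∂s_i = α_i − 1, so crew i contributes w_i if α_i > 1, else 0.
α_i > 1 for i ∈ {1, 2}; NE contributions (12, 16, 0, 0), S = 28.
u_1 = (12 − 12) + 1.6·28 = 44.8.

44.8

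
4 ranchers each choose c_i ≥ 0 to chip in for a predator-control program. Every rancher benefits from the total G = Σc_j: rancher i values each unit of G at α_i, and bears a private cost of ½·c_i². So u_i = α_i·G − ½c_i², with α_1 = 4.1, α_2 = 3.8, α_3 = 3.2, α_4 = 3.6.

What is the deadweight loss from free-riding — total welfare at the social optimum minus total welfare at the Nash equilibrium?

Rancher i's FOC: ∂u_i/∂c_i = α_i − c_i = 0, so c_i* = α_i.
NE contributions = (4.1, 3.8, 3.2, 3.6); G = 14.7.
W^NE = (Σα)·G − ½Σα_i² = 14.7² − ½·54.45 = 188.865.
Planner sets c_i = Σα_j = 14.7 for every i, so G^SO = 4·14.7 = 58.8.
W^SO = (Σα)·G^SO − ½·4·(Σα)² = (4/2)·14.7² = 432.18.
Deadweight loss = W^SO − W^NE = 243.315.

243.315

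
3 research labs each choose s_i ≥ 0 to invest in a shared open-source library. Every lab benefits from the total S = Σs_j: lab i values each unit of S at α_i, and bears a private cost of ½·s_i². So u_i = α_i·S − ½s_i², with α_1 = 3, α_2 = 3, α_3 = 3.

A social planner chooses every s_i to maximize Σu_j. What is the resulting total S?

27

Planner FOC: ∂(Σu_j)/∂s_i = (Σα_j) − s_i = 0, so s_i^SO = Σα_j = 9 for every i; S^SO = 27.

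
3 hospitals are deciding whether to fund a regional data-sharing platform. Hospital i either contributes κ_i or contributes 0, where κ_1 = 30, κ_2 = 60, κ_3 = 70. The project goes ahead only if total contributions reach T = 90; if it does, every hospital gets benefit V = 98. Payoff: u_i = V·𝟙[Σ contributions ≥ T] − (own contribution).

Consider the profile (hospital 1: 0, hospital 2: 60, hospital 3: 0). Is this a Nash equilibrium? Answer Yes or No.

No

Total = 60 < 90: not provided.
Hospital 1 (pledges 0, payoff 0): pledging 30 → total 90, payoff 68. Profitable deviation.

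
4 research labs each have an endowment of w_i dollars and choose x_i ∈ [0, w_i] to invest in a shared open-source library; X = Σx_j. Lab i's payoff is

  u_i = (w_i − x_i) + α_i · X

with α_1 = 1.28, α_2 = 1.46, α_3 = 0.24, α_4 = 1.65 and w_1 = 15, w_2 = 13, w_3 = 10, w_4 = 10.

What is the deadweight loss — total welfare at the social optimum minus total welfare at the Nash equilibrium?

∂u_i/∂x_i = α_i − 1, so lab i contributes w_i if α_i > 1, else 0.
α_i > 1 for i ∈ {1, 2, 4}; NE contributions (15, 13, 0, 10), X = 38.
W^NE = Σw_i − X^NE + (Σα_i)·X^NE = 48 + 3.63·38 = 185.94.
Planner: ∂(Σu_j)/∂x_i = Σα_j − 1 = 3.63 > 0, so everyone contributes w_i; X^SO = 48, W^SO = 48 + 3.63·48 = 222.24.
Deadweight loss = 36.3.

36.3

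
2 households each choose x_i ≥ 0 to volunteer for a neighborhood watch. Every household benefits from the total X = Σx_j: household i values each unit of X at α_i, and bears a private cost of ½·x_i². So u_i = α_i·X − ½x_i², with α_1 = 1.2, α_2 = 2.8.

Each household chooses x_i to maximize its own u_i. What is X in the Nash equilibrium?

Household i's FOC: ∂u_i/∂x_i = α_i − x_i = 0, so x_i* = α_i.
NE contributions = (1.2, 2.8); X = 4.

4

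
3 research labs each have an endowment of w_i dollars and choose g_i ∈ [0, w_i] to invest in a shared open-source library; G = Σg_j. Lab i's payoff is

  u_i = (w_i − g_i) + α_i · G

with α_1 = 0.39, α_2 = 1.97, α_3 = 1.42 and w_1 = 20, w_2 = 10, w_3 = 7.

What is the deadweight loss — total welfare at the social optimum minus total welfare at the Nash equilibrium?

∂u_i/∂g_i = α_i − 1, so lab i contributes w_i if α_i > 1, else 0.
α_i > 1 for i ∈ {2, 3}; NE contributions (0, 10, 7), G = 17.
W^NE = Σw_i − G^NE + (Σα_i)·G^NE = 37 + 2.78·17 = 84.26.
Planner: ∂(Σu_j)/∂g_i = Σα_j − 1 = 2.78 > 0, so everyone contributes w_i; G^SO = 37, W^SO = 37 + 2.78·37 = 139.86.
Deadweight loss = 55.6.

55.6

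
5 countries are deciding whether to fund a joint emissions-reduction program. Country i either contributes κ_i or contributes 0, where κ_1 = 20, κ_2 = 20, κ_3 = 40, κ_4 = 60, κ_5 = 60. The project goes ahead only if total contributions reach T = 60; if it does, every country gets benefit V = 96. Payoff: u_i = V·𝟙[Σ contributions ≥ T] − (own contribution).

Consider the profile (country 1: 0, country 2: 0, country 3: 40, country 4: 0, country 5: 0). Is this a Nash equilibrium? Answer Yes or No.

No

Total = 40 < 60: not provided.
Country 1 (pledges 0, payoff 0): pledging 20 → total 60, payoff 76. Profitable deviation.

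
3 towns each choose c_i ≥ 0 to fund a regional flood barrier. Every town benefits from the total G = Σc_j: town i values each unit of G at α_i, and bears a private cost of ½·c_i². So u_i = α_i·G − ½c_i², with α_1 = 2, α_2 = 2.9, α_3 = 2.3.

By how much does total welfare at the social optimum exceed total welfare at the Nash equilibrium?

34.77

Town i's FOC: ∂u_i/∂c_i = α_i − c_i = 0, so c_i* = α_i.
NE contributions = (2, 2.9, 2.3); G = 7.2.
W^NE = (Σα)·G − ½Σα_i² = 7.2² − ½·17.7 = 42.99.
Planner sets c_i = Σα_j = 7.2 for every i, so G^SO = 3·7.2 = 21.6.
W^SO = (Σα)·G^SO − ½·3·(Σα)² = (3/2)·7.2² = 77.76.
Deadweight loss = W^SO − W^NE = 34.77.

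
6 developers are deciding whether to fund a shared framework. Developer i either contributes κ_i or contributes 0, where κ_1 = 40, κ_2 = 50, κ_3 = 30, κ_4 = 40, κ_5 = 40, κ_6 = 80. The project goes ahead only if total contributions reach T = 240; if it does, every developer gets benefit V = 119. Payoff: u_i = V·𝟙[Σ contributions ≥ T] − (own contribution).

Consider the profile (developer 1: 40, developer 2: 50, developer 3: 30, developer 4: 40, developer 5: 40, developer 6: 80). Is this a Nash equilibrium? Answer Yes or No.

Total = 280 ≥ 240: provided.
Developer 1 (pledges 40, payoff 79): dropping to 0 → total 240, payoff 119. Profitable deviation.

No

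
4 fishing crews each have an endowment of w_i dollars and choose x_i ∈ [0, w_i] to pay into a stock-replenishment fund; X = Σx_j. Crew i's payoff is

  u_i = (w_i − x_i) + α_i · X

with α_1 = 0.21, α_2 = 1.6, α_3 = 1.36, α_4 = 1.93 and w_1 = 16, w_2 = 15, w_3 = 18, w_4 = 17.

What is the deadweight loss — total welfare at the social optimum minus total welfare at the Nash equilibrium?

65.6

∂u_i/∂x_i = α_i − 1, so crew i contributes w_i if α_i > 1, else 0.
α_i > 1 for i ∈ {2, 3, 4}; NE contributions (0, 15, 18, 17), X = 50.
W^NE = Σw_i − X^NE + (Σα_i)·X^NE = 66 + 4.1·50 = 271.
Planner: ∂(Σu_j)/∂x_i = Σα_j − 1 = 4.1 > 0, so everyone contributes w_i; X^SO = 66, W^SO = 66 + 4.1·66 = 336.6.
Deadweight loss = 65.6.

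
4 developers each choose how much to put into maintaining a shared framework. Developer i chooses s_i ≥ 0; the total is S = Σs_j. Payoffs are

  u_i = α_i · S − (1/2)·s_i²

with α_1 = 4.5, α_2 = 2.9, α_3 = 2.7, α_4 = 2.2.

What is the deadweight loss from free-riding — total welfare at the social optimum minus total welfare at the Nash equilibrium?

Developer i's FOC: ∂u_i/∂s_i = α_i − s_i = 0, so s_i* = α_i.
NE contributions = (4.5, 2.9, 2.7, 2.2); S = 12.3.
W^NE = (Σα)·S − ½Σα_i² = 12.3² − ½·40.79 = 130.895.
Planner sets s_i = Σα_j = 12.3 for every i, so S^SO = 4·12.3 = 49.2.
W^SO = (Σα)·S^SO − ½·4·(Σα)² = (4/2)·12.3² = 302.58.
Deadweight loss = W^SO − W^NE = 171.685.

171.685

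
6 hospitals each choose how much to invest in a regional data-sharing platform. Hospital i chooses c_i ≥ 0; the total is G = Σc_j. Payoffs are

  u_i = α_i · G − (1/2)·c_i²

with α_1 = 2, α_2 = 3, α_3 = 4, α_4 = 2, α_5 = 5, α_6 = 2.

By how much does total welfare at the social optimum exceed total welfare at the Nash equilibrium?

679

Hospital i's FOC: ∂u_i/∂c_i = α_i − c_i = 0, so c_i* = α_i.
NE contributions = (2, 3, 4, 2, 5, 2); G = 18.
W^NE = (Σα)·G − ½Σα_i² = 18² − ½·62 = 293.
Planner sets c_i = Σα_j = 18 for every i, so G^SO = 6·18 = 108.
W^SO = (Σα)·G^SO − ½·6·(Σα)² = (6/2)·18² = 972.
Deadweight loss = W^SO − W^NE = 679.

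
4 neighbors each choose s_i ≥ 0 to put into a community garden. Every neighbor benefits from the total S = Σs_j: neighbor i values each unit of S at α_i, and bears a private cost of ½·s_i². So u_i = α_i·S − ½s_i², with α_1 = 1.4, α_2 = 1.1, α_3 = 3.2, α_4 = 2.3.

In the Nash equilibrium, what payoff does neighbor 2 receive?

Neighbor i's FOC: ∂u_i/∂s_i = α_i − s_i = 0, so s_i* = α_i.
NE contributions = (1.4, 1.1, 3.2, 2.3); S = 8.
u_2 = α_2·S − ½·(s_2)² = 1.1·8 − ½·1.1² = 8.195.

8.195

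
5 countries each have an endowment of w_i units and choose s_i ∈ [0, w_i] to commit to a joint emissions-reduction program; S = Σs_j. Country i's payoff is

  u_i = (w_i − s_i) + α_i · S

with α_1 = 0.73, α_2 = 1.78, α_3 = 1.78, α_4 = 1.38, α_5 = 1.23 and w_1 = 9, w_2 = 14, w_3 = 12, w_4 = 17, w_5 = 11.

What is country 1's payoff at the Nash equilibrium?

48.42

∂u_i/∂s_i = α_i − 1, so country i contributes w_i if α_i > 1, else 0.
α_i > 1 for i ∈ {2, 3, 4, 5}; NE contributions (0, 14, 12, 17, 11), S = 54.
u_1 = (9 − 0) + 0.73·54 = 48.42.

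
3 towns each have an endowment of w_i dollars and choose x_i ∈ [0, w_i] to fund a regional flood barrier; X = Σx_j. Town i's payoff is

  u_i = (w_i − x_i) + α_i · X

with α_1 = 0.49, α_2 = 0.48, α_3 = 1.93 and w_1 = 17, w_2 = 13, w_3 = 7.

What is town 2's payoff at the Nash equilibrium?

∂u_i/∂x_i = α_i − 1, so town i contributes w_i if α_i > 1, else 0.
α_i > 1 for i ∈ {3}; NE contributions (0, 0, 7), X = 7.
u_2 = (13 − 0) + 0.48·7 = 16.36.

16.36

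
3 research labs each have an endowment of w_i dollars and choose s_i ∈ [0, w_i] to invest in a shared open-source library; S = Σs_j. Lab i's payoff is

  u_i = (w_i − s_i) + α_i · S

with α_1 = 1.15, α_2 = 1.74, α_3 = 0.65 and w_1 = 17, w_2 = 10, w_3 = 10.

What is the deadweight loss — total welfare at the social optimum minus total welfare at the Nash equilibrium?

∂u_i/∂s_i = α_i − 1, so lab i contributes w_i if α_i > 1, else 0.
α_i > 1 for i ∈ {1, 2}; NE contributions (17, 10, 0), S = 27.
W^NE = Σw_i − S^NE + (Σα_i)·S^NE = 37 + 2.54·27 = 105.58.
Planner: ∂(Σu_j)/∂s_i = Σα_j − 1 = 2.54 > 0, so everyone contributes w_i; S^SO = 37, W^SO = 37 + 2.54·37 = 130.98.
Deadweight loss = 25.4.

25.4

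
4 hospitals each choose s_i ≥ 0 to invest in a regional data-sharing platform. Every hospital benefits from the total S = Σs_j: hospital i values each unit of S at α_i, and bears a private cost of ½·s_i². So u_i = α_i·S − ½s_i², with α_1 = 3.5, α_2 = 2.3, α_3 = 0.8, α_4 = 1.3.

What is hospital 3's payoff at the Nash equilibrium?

Hospital i's FOC: ∂u_i/∂s_i = α_i − s_i = 0, so s_i* = α_i.
NE contributions = (3.5, 2.3, 0.8, 1.3); S = 7.9.
u_3 = α_3·S − ½·(s_3)² = 0.8·7.9 − ½·0.8² = 6.

6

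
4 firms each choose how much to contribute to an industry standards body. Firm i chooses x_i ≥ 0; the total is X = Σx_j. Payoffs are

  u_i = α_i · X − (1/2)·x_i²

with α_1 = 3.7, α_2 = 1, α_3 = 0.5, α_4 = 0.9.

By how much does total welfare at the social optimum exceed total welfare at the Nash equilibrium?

45.085

Firm i's FOC: ∂u_i/∂x_i = α_i − x_i = 0, so x_i* = α_i.
NE contributions = (3.7, 1, 0.5, 0.9); X = 6.1.
W^NE = (Σα)·X − ½Σα_i² = 6.1² − ½·15.75 = 29.335.
Planner sets x_i = Σα_j = 6.1 for every i, so X^SO = 4·6.1 = 24.4.
W^SO = (Σα)·X^SO − ½·4·(Σα)² = (4/2)·6.1² = 74.42.
Deadweight loss = W^SO − W^NE = 45.085.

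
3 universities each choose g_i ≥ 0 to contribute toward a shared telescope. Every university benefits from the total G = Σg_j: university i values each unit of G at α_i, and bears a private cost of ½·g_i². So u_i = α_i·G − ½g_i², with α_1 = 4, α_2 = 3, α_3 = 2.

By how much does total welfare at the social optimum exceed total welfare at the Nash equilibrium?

55

University i's FOC: ∂u_i/∂g_i = α_i − g_i = 0, so g_i* = α_i.
NE contributions = (4, 3, 2); G = 9.
W^NE = (Σα)·G − ½Σα_i² = 9² − ½·29 = 66.5.
Planner sets g_i = Σα_j = 9 for every i, so G^SO = 3·9 = 27.
W^SO = (Σα)·G^SO − ½·3·(Σα)² = (3/2)·9² = 121.5.
Deadweight loss = W^SO − W^NE = 55.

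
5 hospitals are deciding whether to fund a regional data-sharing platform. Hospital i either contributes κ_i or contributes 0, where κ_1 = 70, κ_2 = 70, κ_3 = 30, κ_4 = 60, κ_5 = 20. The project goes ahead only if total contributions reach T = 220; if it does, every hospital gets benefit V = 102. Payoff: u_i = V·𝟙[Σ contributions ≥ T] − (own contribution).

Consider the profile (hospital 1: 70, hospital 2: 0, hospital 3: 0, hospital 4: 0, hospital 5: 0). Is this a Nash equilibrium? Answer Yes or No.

No

Total = 70 < 220: not provided.
Hospital 1 (pledges 70, payoff -70): dropping to 0 → total 0, payoff 0. Profitable deviation.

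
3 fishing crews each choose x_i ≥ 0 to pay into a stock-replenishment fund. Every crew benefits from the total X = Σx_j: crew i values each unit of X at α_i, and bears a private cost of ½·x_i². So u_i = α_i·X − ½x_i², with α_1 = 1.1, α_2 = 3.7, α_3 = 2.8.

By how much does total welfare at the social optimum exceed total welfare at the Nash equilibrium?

40.25

Crew i's FOC: ∂u_i/∂x_i = α_i − x_i = 0, so x_i* = α_i.
NE contributions = (1.1, 3.7, 2.8); X = 7.6.
W^NE = (Σα)·X − ½Σα_i² = 7.6² − ½·22.74 = 46.39.
Planner sets x_i = Σα_j = 7.6 for every i, so X^SO = 3·7.6 = 22.8.
W^SO = (Σα)·X^SO − ½·3·(Σα)² = (3/2)·7.6² = 86.64.
Deadweight loss = W^SO − W^NE = 40.25.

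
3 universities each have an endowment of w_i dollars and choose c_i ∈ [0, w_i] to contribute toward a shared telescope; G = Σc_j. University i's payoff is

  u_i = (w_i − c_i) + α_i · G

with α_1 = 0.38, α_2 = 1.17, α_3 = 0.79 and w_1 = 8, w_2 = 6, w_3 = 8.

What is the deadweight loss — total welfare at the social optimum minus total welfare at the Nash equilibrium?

21.44

∂u_i/∂c_i = α_i − 1, so university i contributes w_i if α_i > 1, else 0.
α_i > 1 for i ∈ {2}; NE contributions (0, 6, 0), G = 6.
W^NE = Σw_i − G^NE + (Σα_i)·G^NE = 22 + 1.34·6 = 30.04.
Planner: ∂(Σu_j)/∂c_i = Σα_j − 1 = 1.34 > 0, so everyone contributes w_i; G^SO = 22, W^SO = 22 + 1.34·22 = 51.48.
Deadweight loss = 21.44.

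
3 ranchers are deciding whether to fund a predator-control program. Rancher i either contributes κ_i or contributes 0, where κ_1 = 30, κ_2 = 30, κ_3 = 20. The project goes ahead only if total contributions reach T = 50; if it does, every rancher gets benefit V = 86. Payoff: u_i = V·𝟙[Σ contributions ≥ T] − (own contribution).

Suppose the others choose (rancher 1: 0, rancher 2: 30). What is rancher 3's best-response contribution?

Others' total = 30. Contributing 20 brings total to 50 ≥ 50: gain V − κ_3 = 66.
Best response: 20.

20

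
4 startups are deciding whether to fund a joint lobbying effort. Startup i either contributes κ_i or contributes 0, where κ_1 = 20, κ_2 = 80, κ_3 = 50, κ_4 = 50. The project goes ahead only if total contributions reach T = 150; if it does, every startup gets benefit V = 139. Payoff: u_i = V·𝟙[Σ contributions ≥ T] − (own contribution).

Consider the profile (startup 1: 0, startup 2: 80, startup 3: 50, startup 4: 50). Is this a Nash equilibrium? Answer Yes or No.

Yes

Total = 180 ≥ 150: provided.
Startup 1 (pledges 0, payoff 139): pledging 20 → total 200, payoff 119. No gain.
Startup 2 (pledges 80, payoff 59): dropping to 0 → total 100, payoff 0. No gain.
Startup 3 (pledges 50, payoff 89): dropping to 0 → total 130, payoff 0. No gain.
Startup 4 (pledges 50, payoff 89): dropping to 0 → total 130, payoff 0. No gain.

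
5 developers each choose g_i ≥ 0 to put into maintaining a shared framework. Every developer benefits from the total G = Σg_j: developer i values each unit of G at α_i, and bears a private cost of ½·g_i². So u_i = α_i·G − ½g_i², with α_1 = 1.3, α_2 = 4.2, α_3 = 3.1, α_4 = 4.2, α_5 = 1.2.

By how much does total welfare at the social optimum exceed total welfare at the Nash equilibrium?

Developer i's FOC: ∂u_i/∂g_i = α_i − g_i = 0, so g_i* = α_i.
NE contributions = (1.3, 4.2, 3.1, 4.2, 1.2); G = 14.
W^NE = (Σα)·G − ½Σα_i² = 14² − ½·48.02 = 171.99.
Planner sets g_i = Σα_j = 14 for every i, so G^SO = 5·14 = 70.
W^SO = (Σα)·G^SO − ½·5·(Σα)² = (5/2)·14² = 490.
Deadweight loss = W^SO − W^NE = 318.01.

318.01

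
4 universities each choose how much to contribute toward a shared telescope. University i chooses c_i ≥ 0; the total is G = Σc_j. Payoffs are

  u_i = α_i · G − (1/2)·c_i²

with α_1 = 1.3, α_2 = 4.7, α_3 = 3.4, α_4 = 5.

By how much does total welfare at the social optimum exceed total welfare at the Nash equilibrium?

University i's FOC: ∂u_i/∂c_i = α_i − c_i = 0, so c_i* = α_i.
NE contributions = (1.3, 4.7, 3.4, 5); G = 14.4.
W^NE = (Σα)·G − ½Σα_i² = 14.4² − ½·60.34 = 177.19.
Planner sets c_i = Σα_j = 14.4 for every i, so G^SO = 4·14.4 = 57.6.
W^SO = (Σα)·G^SO − ½·4·(Σα)² = (4/2)·14.4² = 414.72.
Deadweight loss = W^SO − W^NE = 237.53.

237.53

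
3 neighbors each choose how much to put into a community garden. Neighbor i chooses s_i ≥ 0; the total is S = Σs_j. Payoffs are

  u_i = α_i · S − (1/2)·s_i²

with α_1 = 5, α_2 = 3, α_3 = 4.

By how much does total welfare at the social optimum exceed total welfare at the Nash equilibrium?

97

Neighbor i's FOC: ∂u_i/∂s_i = α_i − s_i = 0, so s_i* = α_i.
NE contributions = (5, 3, 4); S = 12.
W^NE = (Σα)·S − ½Σα_i² = 12² − ½·50 = 119.
Planner sets s_i = Σα_j = 12 for every i, so S^SO = 3·12 = 36.
W^SO = (Σα)·S^SO − ½·3·(Σα)² = (3/2)·12² = 216.
Deadweight loss = W^SO − W^NE = 97.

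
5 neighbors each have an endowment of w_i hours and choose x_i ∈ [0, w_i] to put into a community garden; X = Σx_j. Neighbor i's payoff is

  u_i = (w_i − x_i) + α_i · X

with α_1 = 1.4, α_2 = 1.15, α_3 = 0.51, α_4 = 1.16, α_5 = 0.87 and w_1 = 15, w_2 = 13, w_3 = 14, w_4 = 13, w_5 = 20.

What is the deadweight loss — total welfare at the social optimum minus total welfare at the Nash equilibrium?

∂u_i/∂x_i = α_i − 1, so neighbor i contributes w_i if α_i > 1, else 0.
α_i > 1 for i ∈ {1, 2, 4}; NE contributions (15, 13, 0, 13, 0), X = 41.
W^NE = Σw_i − X^NE + (Σα_i)·X^NE = 75 + 4.09·41 = 242.69.
Planner: ∂(Σu_j)/∂x_i = Σα_j − 1 = 4.09 > 0, so everyone contributes w_i; X^SO = 75, W^SO = 75 + 4.09·75 = 381.75.
Deadweight loss = 139.06.

139.06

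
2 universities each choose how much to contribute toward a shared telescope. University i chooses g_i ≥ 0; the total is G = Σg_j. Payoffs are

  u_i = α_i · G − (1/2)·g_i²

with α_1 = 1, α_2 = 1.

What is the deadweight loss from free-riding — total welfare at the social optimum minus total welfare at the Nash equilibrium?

1

University i's FOC: ∂u_i/∂g_i = α_i − g_i = 0, so g_i* = α_i.
NE contributions = (1, 1); G = 2.
W^NE = (Σα)·G − ½Σα_i² = 2² − ½·2 = 3.
Planner sets g_i = Σα_j = 2 for every i, so G^SO = 2·2 = 4.
W^SO = (Σα)·G^SO − ½·2·(Σα)² = (2/2)·2² = 4.
Deadweight loss = W^SO − W^NE = 1.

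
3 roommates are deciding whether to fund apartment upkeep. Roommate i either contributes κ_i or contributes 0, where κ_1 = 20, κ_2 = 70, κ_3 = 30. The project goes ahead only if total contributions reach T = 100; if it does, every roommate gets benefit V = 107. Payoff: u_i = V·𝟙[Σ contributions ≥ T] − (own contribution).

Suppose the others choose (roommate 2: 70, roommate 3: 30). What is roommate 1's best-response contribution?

0

Others' total = 100 ≥ 100; contributing adds cost 20 for no extra benefit.
Best response: 0.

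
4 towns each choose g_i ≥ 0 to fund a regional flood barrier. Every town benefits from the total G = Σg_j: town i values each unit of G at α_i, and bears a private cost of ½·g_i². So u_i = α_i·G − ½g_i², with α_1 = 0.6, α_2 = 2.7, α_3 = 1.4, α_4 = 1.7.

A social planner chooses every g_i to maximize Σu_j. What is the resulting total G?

25.6

Planner FOC: ∂(Σu_j)/∂g_i = (Σα_j) − g_i = 0, so g_i^SO = Σα_j = 6.4 for every i; G^SO = 25.6.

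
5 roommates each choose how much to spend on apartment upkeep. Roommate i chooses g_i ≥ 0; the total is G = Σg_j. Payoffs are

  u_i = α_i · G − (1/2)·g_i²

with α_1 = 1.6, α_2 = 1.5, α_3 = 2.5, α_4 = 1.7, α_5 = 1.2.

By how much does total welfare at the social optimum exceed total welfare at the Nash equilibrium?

Roommate i's FOC: ∂u_i/∂g_i = α_i − g_i = 0, so g_i* = α_i.
NE contributions = (1.6, 1.5, 2.5, 1.7, 1.2); G = 8.5.
W^NE = (Σα)·G − ½Σα_i² = 8.5² − ½·15.39 = 64.555.
Planner sets g_i = Σα_j = 8.5 for every i, so G^SO = 5·8.5 = 42.5.
W^SO = (Σα)·G^SO − ½·5·(Σα)² = (5/2)·8.5² = 180.625.
Deadweight loss = W^SO − W^NE = 116.07.

116.07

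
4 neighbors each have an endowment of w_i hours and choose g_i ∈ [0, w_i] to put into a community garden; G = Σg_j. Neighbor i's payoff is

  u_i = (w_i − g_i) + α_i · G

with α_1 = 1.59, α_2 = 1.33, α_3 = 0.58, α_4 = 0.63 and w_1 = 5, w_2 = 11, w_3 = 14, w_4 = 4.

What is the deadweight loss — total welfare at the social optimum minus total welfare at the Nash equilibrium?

∂u_i/∂g_i = α_i − 1, so neighbor i contributes w_i if α_i > 1, else 0.
α_i > 1 for i ∈ {1, 2}; NE contributions (5, 11, 0, 0), G = 16.
W^NE = Σw_i − G^NE + (Σα_i)·G^NE = 34 + 3.13·16 = 84.08.
Planner: ∂(Σu_j)/∂g_i = Σα_j − 1 = 3.13 > 0, so everyone contributes w_i; G^SO = 34, W^SO = 34 + 3.13·34 = 140.42.
Deadweight loss = 56.34.

56.34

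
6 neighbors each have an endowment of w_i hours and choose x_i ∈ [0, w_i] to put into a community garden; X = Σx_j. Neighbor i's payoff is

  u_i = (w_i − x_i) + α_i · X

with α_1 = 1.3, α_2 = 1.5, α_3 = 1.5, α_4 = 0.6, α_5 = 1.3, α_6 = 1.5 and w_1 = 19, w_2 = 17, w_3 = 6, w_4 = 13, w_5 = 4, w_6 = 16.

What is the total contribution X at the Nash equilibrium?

62

∂u_i/∂x_i = α_i − 1, so neighbor i contributes w_i if α_i > 1, else 0.
α_i > 1 for i ∈ {1, 2, 3, 5, 6}; NE contributions (19, 17, 6, 0, 4, 16), X = 62.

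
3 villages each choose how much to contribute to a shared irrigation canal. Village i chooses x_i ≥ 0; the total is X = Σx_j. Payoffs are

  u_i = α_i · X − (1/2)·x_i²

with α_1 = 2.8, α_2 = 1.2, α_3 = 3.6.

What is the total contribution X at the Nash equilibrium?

7.6

Village i's FOC: ∂u_i/∂x_i = α_i − x_i = 0, so x_i* = α_i.
NE contributions = (2.8, 1.2, 3.6); X = 7.6.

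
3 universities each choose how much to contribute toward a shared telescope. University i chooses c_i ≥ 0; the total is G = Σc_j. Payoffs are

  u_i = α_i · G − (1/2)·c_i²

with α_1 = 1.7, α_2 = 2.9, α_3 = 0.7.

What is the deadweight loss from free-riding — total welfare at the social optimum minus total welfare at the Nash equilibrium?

19.94

University i's FOC: ∂u_i/∂c_i = α_i − c_i = 0, so c_i* = α_i.
NE contributions = (1.7, 2.9, 0.7); G = 5.3.
W^NE = (Σα)·G − ½Σα_i² = 5.3² − ½·11.79 = 22.195.
Planner sets c_i = Σα_j = 5.3 for every i, so G^SO = 3·5.3 = 15.9.
W^SO = (Σα)·G^SO − ½·3·(Σα)² = (3/2)·5.3² = 42.135.
Deadweight loss = W^SO − W^NE = 19.94.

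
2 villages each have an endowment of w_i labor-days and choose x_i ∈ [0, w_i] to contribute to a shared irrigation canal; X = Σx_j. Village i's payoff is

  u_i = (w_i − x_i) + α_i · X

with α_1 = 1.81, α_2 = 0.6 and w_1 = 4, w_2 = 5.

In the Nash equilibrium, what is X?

4

∂u_i/∂x_i = α_i − 1, so village i contributes w_i if α_i > 1, else 0.
α_i > 1 for i ∈ {1}; NE contributions (4, 0), X = 4.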